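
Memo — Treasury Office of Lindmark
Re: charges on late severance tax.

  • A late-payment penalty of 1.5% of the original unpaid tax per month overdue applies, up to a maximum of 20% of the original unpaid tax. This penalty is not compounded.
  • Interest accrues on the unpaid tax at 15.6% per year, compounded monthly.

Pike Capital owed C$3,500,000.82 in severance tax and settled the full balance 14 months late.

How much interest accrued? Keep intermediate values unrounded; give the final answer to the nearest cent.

Interest (15.6%/yr ÷ 12 = 1.3%/month): C$3,500,000.82 × ((1 + 0.013)^14 − 1) = C$693,728.3571…

C$693,728.36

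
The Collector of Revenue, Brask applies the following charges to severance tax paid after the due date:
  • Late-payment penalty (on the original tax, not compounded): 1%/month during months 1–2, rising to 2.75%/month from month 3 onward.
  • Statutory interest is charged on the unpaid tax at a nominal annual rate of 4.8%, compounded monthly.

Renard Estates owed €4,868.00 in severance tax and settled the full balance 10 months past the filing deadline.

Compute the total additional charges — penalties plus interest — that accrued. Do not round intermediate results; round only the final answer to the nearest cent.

€1,366.58

Penalty, months 1–2: 2 × 1% × €4,868.00 = €97.36
Penalty, months 3–10: 8 × 2.75% × €4,868.00 = €1,070.96
Interest (4.8%/yr ÷ 12 = 0.4%/month): €4,868.00 × ((1 + 0.004)^10 − 1) = €198.2626…
Penalties + interest = €1,168.3200 + €198.2626… = €1,366.58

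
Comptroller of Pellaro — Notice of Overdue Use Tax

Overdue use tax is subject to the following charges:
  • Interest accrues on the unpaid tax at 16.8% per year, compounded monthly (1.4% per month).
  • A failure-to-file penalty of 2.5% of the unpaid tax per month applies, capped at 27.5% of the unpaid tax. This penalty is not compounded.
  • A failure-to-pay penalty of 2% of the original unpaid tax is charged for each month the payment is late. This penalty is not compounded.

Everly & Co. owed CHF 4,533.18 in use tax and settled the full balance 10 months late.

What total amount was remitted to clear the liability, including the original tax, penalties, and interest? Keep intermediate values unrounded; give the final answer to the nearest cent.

CHF 7,249.27

Failure-to-file: 10 × 2.5% × CHF 4,533.18 = CHF 1,133.30… (under the 27.5% cap)
Failure-to-pay penalty = 2% × CHF 4,533.18 × 10 mo = CHF 906.64…
Interest: CHF 4,533.18 × ((1 + 0.014)^10 − 1) = CHF 4,533.18 × 0.1491575… = CHF 676.1577…
Total = CHF 4,533.18 + CHF 2,039.9310 + CHF 676.1577… = CHF 7,249.27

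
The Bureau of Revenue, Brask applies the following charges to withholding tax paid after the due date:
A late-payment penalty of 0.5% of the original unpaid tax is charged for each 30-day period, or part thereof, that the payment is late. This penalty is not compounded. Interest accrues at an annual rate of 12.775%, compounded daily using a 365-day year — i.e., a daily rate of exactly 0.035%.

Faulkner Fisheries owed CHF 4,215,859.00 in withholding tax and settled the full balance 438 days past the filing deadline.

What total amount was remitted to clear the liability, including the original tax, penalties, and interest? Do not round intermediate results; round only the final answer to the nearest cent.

CHF 5,230,377.49

Penalty periods: ⌈438/30⌉ = 15; penalty = 15 × 0.5% × CHF 4,215,859.00 = CHF 316,189.43…
Interest: CHF 4,215,859.00 × ((1 + 0.00035)^438 − 1) = CHF 4,215,859.00 × 0.16564336… = CHF 698,329.0688…
Total = CHF 4,215,859.00 + CHF 316,189.4250 + CHF 698,329.0688… = CHF 5,230,377.49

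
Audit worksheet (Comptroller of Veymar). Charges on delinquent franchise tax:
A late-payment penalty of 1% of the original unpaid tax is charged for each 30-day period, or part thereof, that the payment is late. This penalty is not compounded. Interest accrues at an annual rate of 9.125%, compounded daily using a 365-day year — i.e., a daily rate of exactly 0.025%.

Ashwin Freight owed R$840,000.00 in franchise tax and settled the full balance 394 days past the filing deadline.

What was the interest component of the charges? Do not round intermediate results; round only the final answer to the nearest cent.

R$86,940.69

Interest: R$840,000.00 × ((1 + 0.00025)^394 − 1) = R$840,000.00 × 0.10350082… = R$86,940.6886…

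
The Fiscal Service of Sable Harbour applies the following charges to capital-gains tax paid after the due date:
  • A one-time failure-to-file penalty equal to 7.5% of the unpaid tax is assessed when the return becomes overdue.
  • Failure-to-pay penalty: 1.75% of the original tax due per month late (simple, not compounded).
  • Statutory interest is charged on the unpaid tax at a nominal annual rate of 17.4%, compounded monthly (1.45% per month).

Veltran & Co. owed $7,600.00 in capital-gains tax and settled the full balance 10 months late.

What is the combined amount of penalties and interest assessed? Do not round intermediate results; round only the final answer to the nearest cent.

Failure-to-file penalty: 7.5% × $7,600.00 = $570.00
Failure-to-pay penalty: 10 × 1.75% × $7,600.00 = $1,330.00
Interest: $7,600.00 × ((1 + 0.0145)^10 − 1) = $7,600.00 × 0.1548365… = $1,176.7576…
Penalties + interest = $1,900.0000 + $1,176.7576… = $3,076.76

$3,076.76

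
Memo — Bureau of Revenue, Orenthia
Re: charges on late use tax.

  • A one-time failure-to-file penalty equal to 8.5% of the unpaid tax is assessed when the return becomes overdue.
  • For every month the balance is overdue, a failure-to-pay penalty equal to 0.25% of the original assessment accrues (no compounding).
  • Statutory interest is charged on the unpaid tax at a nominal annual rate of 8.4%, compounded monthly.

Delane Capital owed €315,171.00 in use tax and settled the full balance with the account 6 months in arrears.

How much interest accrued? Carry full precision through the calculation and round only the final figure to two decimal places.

€13,471.01

Interest (8.4%/yr ÷ 12 = 0.7%/month): €315,171.00 × ((1 + 0.007)^6 − 1) = €13,471.0061…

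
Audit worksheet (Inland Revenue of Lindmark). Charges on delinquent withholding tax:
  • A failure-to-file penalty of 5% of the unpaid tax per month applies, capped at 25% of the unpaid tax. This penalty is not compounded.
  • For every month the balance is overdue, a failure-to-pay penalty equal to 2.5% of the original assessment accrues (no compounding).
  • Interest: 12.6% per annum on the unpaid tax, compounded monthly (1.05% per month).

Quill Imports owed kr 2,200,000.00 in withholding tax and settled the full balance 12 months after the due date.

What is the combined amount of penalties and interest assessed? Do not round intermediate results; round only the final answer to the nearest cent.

Failure-to-file: 12 × 5% × kr 2,200,000.00 = kr 1,320,000.00, capped at 25% × kr 2,200,000.00 = kr 550,000.00
Failure-to-pay penalty: 12 × 2.5% × kr 2,200,000.00 = kr 660,000.00
Interest: kr 2,200,000.00 × ((1 + 0.0105)^12 − 1) = kr 2,200,000.00 × 0.1335373… = kr 293,782.0525…
Penalties + interest = kr 1,210,000.0000 + kr 293,782.0525… = kr 1,503,782.05

kr 1,503,782.05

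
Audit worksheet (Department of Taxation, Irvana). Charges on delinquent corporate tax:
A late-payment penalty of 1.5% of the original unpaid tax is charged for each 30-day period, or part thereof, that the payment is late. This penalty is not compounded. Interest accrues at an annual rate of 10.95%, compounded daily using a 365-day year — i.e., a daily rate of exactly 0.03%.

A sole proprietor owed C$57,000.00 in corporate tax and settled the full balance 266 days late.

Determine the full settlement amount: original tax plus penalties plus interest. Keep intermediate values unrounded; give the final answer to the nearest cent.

Penalty periods: ⌈266/30⌉ = 9; penalty = 9 × 1.5% × C$57,000.00 = C$7,695.00
Interest: C$57,000.00 × ((1 + 0.0003)^266 − 1) = C$57,000.00 × 0.08305747… = C$4,734.2758…
Total = C$57,000.00 + C$7,695.0000 + C$4,734.2758… = C$69,429.28

C$69,429.28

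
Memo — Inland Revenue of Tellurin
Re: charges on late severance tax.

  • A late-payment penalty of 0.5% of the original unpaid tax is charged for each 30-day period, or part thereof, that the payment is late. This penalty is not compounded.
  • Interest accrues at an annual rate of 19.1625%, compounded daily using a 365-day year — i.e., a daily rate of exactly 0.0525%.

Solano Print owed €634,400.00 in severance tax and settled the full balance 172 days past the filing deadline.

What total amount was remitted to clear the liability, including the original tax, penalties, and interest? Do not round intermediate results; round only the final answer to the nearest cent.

€713,367.99

Penalty periods: ⌈172/30⌉ = 6; penalty = 6 × 0.5% × €634,400.00 = €19,032.00
Interest: €634,400.00 × ((1 + 0.000525)^172 − 1) = €634,400.00 × 0.09447665… = €59,935.9873…
Total = €634,400.00 + €19,032.0000 + €59,935.9873… = €713,367.99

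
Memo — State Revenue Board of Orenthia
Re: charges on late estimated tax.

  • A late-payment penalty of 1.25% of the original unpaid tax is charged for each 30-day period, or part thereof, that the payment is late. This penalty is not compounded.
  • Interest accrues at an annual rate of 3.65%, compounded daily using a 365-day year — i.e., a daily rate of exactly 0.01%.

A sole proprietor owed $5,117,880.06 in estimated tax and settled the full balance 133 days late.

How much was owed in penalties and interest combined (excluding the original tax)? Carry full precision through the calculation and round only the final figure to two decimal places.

Penalty periods: ⌈133/30⌉ = 5; penalty = 5 × 1.25% × $5,117,880.06 = $319,867.50…
Interest: $5,117,880.06 × ((1 + 0.0001)^133 − 1) = $5,117,880.06 × 0.01338816… = $68,519.0204…
Penalties + interest = $319,867.5038… + $68,519.0204… = $388,386.52

$388,386.52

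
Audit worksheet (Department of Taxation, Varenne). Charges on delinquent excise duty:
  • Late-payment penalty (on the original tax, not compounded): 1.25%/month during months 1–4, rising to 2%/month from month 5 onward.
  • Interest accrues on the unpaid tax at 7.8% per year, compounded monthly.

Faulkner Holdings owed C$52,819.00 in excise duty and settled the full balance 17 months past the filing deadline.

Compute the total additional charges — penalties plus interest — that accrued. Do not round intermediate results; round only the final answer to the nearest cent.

Penalty, months 1–4: 4 × 1.25% × C$52,819.00 = C$2,640.95
Penalty, months 5–17: 13 × 2% × C$52,819.00 = C$13,732.94
Interest (7.8%/yr ÷ 12 = 0.65%/month): C$52,819.00 × ((1 + 0.0065)^17 − 1) = C$6,150.0894…
Penalties + interest = C$16,373.8900 + C$6,150.0894… = C$22,523.98

C$22,523.98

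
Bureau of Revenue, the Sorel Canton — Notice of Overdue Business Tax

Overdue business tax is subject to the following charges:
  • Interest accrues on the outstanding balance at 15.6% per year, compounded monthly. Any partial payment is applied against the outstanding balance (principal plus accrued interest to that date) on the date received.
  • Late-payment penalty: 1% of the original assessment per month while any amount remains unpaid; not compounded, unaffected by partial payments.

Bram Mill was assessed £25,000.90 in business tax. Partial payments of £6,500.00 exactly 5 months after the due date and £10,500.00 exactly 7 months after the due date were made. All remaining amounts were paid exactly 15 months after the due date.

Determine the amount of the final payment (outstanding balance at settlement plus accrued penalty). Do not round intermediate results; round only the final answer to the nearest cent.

£15,056.66

Monthly rate = 15.6% ÷ 12 = 1.3%
Balance at month 5: £25,000.9000 × (1 + 0.013)^5 = £26,668.7629…
After £6,500.00 payment: £26,668.7629… − £6,500.00 = £20,168.7629…
Balance at month 7: £20,168.7629… × (1 + 0.013)^2 = £20,696.5592…
After £10,500.00 payment: £20,696.5592… − £10,500.00 = £10,196.5592…
Balance at month 15: £10,196.5592… × (1 + 0.013)^8 = £11,306.5266…
Penalty: 15 × 1% × £25,000.90 = £3,750.14…
Final settlement = outstanding balance + penalty = £11,306.5266… + £3,750.14… = £15,056.66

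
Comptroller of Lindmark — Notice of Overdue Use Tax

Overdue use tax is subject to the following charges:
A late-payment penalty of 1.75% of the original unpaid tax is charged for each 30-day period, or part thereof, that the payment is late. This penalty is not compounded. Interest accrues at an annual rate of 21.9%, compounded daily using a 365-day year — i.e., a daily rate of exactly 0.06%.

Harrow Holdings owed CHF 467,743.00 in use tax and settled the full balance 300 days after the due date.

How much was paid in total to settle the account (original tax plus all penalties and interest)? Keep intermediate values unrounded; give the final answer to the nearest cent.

CHF 641,814.84

Penalty periods: ⌈300/30⌉ = 10; penalty = 10 × 1.75% × CHF 467,743.00 = CHF 81,855.03…
Interest: CHF 467,743.00 × ((1 + 0.0006)^300 − 1) = CHF 467,743.00 × 0.19715274… = CHF 92,216.8145…
Total = CHF 467,743.00 + CHF 81,855.0250 + CHF 92,216.8145… = CHF 641,814.84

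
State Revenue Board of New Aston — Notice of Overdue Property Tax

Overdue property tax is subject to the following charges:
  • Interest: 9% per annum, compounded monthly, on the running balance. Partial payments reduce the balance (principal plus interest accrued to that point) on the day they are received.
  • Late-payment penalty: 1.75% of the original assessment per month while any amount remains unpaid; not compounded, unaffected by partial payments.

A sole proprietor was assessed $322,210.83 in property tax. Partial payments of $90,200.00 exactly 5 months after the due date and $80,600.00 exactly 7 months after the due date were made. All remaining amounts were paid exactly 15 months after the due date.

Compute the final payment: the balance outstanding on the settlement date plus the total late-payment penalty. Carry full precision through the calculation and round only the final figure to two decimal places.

$262,243.40

Monthly rate = 9% ÷ 12 = 0.75%
Balance at month 5: $322,210.8300 × (1 + 0.0075)^5 = $334,476.3441…
After $90,200.00 payment: $334,476.3441… − $90,200.00 = $244,276.3441…
Balance at month 7: $244,276.3441… × (1 + 0.0075)^2 = $247,954.2299…
After $80,600.00 payment: $247,954.2299… − $80,600.00 = $167,354.2299…
Balance at month 15: $167,354.2299… × (1 + 0.0075)^8 = $177,663.0576…
Penalty: 15 × 1.75% × $322,210.83 = $84,580.34…
Final settlement = outstanding balance + penalty = $177,663.0576… + $84,580.34… = $262,243.40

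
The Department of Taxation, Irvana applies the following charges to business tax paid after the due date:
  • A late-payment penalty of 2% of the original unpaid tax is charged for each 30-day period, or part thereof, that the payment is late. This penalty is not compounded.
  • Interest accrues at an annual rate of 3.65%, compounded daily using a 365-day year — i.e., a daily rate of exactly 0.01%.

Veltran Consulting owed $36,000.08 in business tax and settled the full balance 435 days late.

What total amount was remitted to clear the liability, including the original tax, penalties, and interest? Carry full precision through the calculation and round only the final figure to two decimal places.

Penalty periods: ⌈435/30⌉ = 15; penalty = 15 × 2% × $36,000.08 = $10,800.02…
Interest: $36,000.08 × ((1 + 0.0001)^435 − 1) = $36,000.08 × 0.04445772… = $1,600.4816…
Total = $36,000.08 + $10,800.0240 + $1,600.4816… = $48,400.59

$48,400.59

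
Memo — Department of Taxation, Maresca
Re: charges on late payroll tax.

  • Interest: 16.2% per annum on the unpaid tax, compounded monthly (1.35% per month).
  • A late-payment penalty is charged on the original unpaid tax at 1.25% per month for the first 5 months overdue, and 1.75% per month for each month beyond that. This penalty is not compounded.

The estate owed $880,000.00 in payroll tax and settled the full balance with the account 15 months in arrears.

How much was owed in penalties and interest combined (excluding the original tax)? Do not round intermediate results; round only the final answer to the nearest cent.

$405,066.14

Penalty, months 1–5: 5 × 1.25% × $880,000.00 = $55,000.00
Penalty, months 6–15: 10 × 1.75% × $880,000.00 = $154,000.00
Interest: $880,000.00 × ((1 + 0.0135)^15 − 1) = $880,000.00 × 0.2228024… = $196,066.1442…
Penalties + interest = $209,000.0000 + $196,066.1442… = $405,066.14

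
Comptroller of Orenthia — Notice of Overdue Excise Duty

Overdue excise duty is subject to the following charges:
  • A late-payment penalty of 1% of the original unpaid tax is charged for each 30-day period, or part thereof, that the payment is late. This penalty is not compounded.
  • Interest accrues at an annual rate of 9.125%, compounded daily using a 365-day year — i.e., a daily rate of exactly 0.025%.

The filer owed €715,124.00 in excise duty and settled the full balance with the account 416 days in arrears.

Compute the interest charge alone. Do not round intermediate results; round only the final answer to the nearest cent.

€78,367.60

Interest: €715,124.00 × ((1 + 0.00025)^416 − 1) = €715,124.00 × 0.10958603… = €78,367.6020…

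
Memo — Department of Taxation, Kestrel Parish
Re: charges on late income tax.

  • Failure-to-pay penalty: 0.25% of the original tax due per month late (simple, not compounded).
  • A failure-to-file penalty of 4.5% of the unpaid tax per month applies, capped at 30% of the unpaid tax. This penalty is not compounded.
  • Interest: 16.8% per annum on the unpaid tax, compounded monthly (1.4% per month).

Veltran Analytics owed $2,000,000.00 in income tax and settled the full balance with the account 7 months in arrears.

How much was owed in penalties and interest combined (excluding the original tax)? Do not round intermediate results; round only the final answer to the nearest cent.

Failure-to-file: 7 × 4.5% × $2,000,000.00 = $630,000.00, capped at 30% × $2,000,000.00 = $600,000.00
Failure-to-pay penalty: 7 × 0.25% × $2,000,000.00 = $35,000.00
Interest: $2,000,000.00 × ((1 + 0.014)^7 − 1) = $2,000,000.00 × 0.1022134… = $204,426.7918…
Penalties + interest = $635,000.0000 + $204,426.7918… = $839,426.79

$839,426.79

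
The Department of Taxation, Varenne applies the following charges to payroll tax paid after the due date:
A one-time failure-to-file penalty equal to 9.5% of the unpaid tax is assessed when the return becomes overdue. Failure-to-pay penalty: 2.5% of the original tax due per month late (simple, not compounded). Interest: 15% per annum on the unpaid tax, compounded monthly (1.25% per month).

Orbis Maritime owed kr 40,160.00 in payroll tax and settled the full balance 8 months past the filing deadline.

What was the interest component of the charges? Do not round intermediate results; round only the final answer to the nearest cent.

Interest: kr 40,160.00 × ((1 + 0.0125)^8 − 1) = kr 40,160.00 × 0.1044861… = kr 4,196.1618…

kr 4,196.16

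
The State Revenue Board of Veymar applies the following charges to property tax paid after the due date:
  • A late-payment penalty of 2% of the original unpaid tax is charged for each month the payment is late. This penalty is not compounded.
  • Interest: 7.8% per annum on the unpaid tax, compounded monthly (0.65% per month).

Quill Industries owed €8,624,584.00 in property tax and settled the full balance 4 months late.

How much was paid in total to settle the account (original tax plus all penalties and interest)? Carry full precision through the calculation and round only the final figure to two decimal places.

€9,540,985.73

Late-payment penalty = 2% × €8,624,584.00 × 4 mo = €689,966.72
Interest: €8,624,584.00 × ((1 + 0.0065)^4 − 1) = €8,624,584.00 × 0.0262546… = €226,435.0055…
Total = €8,624,584.00 + €689,966.7200 + €226,435.0055… = €9,540,985.73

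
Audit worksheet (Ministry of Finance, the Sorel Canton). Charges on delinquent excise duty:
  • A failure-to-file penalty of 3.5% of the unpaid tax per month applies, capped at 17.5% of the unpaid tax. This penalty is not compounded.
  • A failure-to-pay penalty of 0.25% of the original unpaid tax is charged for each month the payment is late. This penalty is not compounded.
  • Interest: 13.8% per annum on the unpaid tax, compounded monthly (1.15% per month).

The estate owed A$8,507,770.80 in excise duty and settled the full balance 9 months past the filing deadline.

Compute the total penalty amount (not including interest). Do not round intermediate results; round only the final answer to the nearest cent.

Failure-to-file: 9 × 3.5% × A$8,507,770.80 = A$2,679,947.80…, capped at 17.5% × A$8,507,770.80 = A$1,488,859.89
Failure-to-pay penalty: 9 × 0.25% × A$8,507,770.80 = A$191,424.84…
Total penalty = A$1,488,859.89 + A$191,424.84… = A$1,680,284.73

A$1,680,284.73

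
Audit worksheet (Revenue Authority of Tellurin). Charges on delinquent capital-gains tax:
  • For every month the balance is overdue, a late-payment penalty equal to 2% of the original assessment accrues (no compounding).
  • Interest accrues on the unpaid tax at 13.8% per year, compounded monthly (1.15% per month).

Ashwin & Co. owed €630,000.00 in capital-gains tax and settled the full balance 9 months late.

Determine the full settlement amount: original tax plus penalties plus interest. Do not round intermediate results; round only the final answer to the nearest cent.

Late-payment penalty: 9 × 2% × €630,000.00 = €113,400.00
Interest: €630,000.00 × ((1 + 0.0115)^9 − 1) = €630,000.00 × 0.1083910… = €68,286.3192…
Total = €630,000.00 + €113,400.0000 + €68,286.3192… = €811,686.32

€811,686.32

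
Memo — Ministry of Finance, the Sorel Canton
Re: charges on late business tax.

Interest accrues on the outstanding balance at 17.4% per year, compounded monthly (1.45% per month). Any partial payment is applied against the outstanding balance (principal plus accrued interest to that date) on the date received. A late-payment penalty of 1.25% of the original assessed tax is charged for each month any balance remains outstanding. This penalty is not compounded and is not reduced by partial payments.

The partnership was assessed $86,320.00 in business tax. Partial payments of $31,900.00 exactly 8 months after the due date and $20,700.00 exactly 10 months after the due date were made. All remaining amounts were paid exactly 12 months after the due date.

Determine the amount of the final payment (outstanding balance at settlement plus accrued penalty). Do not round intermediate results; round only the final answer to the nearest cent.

Balance at month 8: $86,320.0000 × (1 + 0.0145)^8 = $96,856.2929…
After $31,900.00 payment: $96,856.2929… − $31,900.00 = $64,956.2929…
Balance at month 10: $64,956.2929… × (1 + 0.0145)^2 = $66,853.6824…
After $20,700.00 payment: $66,853.6824… − $20,700.00 = $46,153.6824…
Balance at month 12: $46,153.6824… × (1 + 0.0145)^2 = $47,501.8430…
Penalty: 12 × 1.25% × $86,320.00 = $12,948.00
Final settlement = outstanding balance + penalty = $47,501.8430… + $12,948.00 = $60,449.84

$60,449.84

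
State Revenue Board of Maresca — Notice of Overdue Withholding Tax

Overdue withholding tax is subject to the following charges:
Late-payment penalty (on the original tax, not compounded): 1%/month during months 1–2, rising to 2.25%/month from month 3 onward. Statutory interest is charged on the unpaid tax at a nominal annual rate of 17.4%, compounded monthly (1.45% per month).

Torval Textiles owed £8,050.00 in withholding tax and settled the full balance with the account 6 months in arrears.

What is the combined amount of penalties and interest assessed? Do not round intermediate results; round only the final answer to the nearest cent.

£1,611.73

Penalty, months 1–2: 2 × 1% × £8,050.00 = £161.00
Penalty, months 3–6: 4 × 2.25% × £8,050.00 = £724.50
Interest: £8,050.00 × ((1 + 0.0145)^6 − 1) = £8,050.00 × 0.0902154… = £726.2339…
Penalties + interest = £885.5000 + £726.2339… = £1,611.73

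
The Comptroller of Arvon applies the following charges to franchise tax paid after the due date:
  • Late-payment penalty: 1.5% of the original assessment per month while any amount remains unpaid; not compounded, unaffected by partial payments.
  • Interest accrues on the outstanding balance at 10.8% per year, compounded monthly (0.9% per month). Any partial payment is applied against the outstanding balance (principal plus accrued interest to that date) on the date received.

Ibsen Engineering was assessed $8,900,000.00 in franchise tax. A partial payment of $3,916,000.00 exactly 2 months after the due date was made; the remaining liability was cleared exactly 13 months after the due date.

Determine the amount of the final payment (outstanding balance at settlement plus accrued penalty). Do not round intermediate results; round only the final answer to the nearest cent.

Balance at month 2: $8,900,000.0000 × (1 + 0.009)^2 = $9,060,920.9000
After $3,916,000.00 payment: $9,060,920.9000 − $3,916,000.00 = $5,144,920.9000
Balance at month 13: $5,144,920.9000 × (1 + 0.009)^11 = $5,677,818.8296…
Penalty: 13 × 1.5% × $8,900,000.00 = $1,735,500.00
Final settlement = outstanding balance + penalty = $5,677,818.8296… + $1,735,500.00 = $7,413,318.83

$7,413,318.83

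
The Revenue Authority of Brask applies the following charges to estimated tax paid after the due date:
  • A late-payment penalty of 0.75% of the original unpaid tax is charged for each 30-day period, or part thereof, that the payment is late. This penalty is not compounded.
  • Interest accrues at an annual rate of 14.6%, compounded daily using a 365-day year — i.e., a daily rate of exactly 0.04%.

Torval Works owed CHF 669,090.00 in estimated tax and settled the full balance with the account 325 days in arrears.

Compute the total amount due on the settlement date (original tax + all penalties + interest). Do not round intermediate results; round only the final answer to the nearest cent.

CHF 817,158.80

Penalty periods: ⌈325/30⌉ = 11; penalty = 11 × 0.75% × CHF 669,090.00 = CHF 55,199.93…
Interest: CHF 669,090.00 × ((1 + 0.0004)^325 − 1) = CHF 669,090.00 × 0.13879878… = CHF 92,868.8771…
Total = CHF 669,090.00 + CHF 55,199.9250 + CHF 92,868.8771… = CHF 817,158.80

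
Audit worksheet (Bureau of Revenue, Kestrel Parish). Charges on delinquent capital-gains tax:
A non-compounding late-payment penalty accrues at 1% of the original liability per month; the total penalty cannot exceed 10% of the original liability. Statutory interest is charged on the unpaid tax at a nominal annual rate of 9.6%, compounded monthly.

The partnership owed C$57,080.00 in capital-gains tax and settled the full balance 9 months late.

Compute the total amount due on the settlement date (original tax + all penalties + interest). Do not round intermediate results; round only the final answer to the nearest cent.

Penalty: 9 × 1% × C$57,080.00 = C$5,137.20 (below the 10% cap of C$5,708.00)
Interest (9.6%/yr ÷ 12 = 0.8%/month): C$57,080.00 × ((1 + 0.008)^9 − 1) = C$4,243.7569…
Total = C$57,080.00 + C$5,137.2000 + C$4,243.7569… = C$66,460.96

C$66,460.96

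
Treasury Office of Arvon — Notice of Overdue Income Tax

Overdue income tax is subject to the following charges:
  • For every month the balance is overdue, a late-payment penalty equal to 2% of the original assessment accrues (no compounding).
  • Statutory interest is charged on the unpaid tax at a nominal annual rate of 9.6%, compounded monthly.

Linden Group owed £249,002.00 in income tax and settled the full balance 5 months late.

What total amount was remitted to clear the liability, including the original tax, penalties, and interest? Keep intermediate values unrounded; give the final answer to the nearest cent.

Late-payment penalty: 5 × 2% × £249,002.00 = £24,900.20
Interest (9.6%/yr ÷ 12 = 0.8%/month): £249,002.00 × ((1 + 0.008)^5 − 1) = £10,120.7213…
Total = £249,002.00 + £24,900.2000 + £10,120.7213… = £284,022.92

£284,022.92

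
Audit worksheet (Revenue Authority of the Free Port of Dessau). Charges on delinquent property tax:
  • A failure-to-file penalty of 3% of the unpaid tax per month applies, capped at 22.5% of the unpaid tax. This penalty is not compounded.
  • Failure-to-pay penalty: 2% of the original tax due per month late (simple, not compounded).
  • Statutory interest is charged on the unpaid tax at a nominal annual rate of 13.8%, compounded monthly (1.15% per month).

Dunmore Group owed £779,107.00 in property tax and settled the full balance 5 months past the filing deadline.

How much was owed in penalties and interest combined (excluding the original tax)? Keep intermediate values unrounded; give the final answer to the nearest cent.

£240,617.69

Failure-to-file: 5 × 3% × £779,107.00 = £116,866.05 (under the 22.5% cap)
Failure-to-pay penalty = 2% × £779,107.00 × 5 mo = £77,910.70
Interest: £779,107.00 × ((1 + 0.0115)^5 − 1) = £779,107.00 × 0.0588378… = £45,840.9390…
Penalties + interest = £194,776.7500 + £45,840.9390… = £240,617.69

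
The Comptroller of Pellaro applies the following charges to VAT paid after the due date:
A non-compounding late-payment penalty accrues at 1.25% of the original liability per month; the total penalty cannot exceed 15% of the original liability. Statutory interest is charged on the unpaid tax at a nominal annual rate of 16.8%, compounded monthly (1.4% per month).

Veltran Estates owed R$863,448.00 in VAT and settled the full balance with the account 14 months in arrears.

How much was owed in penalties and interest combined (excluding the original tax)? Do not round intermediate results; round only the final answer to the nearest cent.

R$315,050.05

Penalty (uncapped): 14 × 1.25% × R$863,448.00 = R$151,103.40; cap = 15% × R$863,448.00 = R$129,517.20 → penalty = R$129,517.20
Interest: R$863,448.00 × ((1 + 0.014)^14 − 1) = R$863,448.00 × 0.2148744… = R$185,532.8451…
Penalties + interest = R$129,517.2000 + R$185,532.8451… = R$315,050.05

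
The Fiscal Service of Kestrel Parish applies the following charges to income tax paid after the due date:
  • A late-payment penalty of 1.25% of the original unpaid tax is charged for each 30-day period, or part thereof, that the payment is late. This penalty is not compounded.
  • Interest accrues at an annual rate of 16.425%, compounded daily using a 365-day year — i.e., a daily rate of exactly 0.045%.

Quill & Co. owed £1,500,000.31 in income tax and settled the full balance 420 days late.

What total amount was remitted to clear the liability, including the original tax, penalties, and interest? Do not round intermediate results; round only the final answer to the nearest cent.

£2,074,484.82

Penalty periods: ⌈420/30⌉ = 14; penalty = 14 × 1.25% × £1,500,000.31 = £262,500.05…
Interest: £1,500,000.31 × ((1 + 0.00045)^420 − 1) = £1,500,000.31 × 0.20798960… = £311,984.4600…
Total = £1,500,000.31 + £262,500.0543… + £311,984.4600… = £2,074,484.82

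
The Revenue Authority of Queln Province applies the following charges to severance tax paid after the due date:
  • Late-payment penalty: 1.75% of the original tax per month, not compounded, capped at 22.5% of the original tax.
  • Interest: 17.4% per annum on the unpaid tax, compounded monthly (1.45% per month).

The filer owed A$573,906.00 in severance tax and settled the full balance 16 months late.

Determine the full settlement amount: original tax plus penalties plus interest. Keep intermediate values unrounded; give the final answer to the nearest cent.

Penalty (uncapped): 16 × 1.75% × A$573,906.00 = A$160,693.68; cap = 22.5% × A$573,906.00 = A$129,128.85 → penalty = A$129,128.85
Interest: A$573,906.00 × ((1 + 0.0145)^16 − 1) = A$573,906.00 × 0.2590206… = A$148,653.4529…
Total = A$573,906.00 + A$129,128.8500 + A$148,653.4529… = A$851,688.30

A$851,688.30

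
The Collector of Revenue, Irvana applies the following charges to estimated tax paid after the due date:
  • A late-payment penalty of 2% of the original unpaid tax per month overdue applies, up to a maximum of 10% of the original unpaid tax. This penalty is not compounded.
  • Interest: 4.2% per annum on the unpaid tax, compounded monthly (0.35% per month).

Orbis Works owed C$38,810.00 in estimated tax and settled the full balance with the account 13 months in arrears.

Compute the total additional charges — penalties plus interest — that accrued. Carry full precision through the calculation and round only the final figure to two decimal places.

C$5,684.42

Penalty (uncapped): 13 × 2% × C$38,810.00 = C$10,090.60; cap = 10% × C$38,810.00 = C$3,881.00 → penalty = C$3,881.00
Interest: C$38,810.00 × ((1 + 0.0035)^13 − 1) = C$38,810.00 × 0.0464679… = C$1,803.4180…
Penalties + interest = C$3,881.0000 + C$1,803.4180… = C$5,684.42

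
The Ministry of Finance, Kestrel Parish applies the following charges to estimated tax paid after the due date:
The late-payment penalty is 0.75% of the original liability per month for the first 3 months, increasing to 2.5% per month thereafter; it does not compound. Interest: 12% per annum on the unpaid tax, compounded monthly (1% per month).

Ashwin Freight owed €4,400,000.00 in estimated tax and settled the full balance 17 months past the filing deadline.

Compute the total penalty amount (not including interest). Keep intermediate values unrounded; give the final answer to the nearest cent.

Penalty, months 1–3: 3 × 0.75% × €4,400,000.00 = €99,000.00
Penalty, months 4–17: 14 × 2.5% × €4,400,000.00 = €1,540,000.00
Total penalty = €99,000.00 + €1,540,000.00 = €1,639,000.00

€1,639,000.00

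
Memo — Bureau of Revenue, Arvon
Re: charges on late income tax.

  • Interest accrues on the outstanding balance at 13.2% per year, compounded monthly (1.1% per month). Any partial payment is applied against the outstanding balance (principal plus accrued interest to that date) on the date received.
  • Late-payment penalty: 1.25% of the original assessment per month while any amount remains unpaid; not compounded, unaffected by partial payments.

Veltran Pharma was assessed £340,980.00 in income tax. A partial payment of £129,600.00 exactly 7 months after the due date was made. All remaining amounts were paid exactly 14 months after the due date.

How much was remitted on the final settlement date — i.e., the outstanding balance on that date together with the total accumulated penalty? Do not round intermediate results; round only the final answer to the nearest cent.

Balance at month 7: £340,980.0000 × (1 + 0.011)^7 = £368,117.9506…
After £129,600.00 payment: £368,117.9506… − £129,600.00 = £238,517.9506…
Balance at month 14: £238,517.9506… × (1 + 0.011)^7 = £257,501.1413…
Penalty: 14 × 1.25% × £340,980.00 = £59,671.50
Final settlement = outstanding balance + penalty = £257,501.1413… + £59,671.50 = £317,172.64

£317,172.64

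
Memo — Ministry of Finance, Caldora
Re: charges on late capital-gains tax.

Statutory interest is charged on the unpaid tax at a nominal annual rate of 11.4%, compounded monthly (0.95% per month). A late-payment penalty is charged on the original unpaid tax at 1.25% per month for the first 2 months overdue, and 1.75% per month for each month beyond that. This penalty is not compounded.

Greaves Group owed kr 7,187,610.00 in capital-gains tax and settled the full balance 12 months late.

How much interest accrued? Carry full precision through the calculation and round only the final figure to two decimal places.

kr 863,585.71

Interest: kr 7,187,610.00 × ((1 + 0.0095)^12 − 1) = kr 7,187,610.00 × 0.1201492… = kr 863,585.7084…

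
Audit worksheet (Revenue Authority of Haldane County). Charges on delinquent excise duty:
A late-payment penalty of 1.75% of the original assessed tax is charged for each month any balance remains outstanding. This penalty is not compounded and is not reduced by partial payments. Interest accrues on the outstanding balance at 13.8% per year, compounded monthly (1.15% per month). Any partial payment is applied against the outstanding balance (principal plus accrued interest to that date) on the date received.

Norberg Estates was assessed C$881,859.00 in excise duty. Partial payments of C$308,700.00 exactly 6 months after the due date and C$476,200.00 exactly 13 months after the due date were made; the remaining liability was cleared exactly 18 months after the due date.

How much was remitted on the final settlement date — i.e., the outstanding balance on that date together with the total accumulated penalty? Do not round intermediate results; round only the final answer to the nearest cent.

Balance at month 6: C$881,859.0000 × (1 + 0.0115)^6 = C$944,483.7152…
After C$308,700.00 payment: C$944,483.7152… − C$308,700.00 = C$635,783.7152…
Balance at month 13: C$635,783.7152… × (1 + 0.0115)^7 = C$688,764.2696…
After C$476,200.00 payment: C$688,764.2696… − C$476,200.00 = C$212,564.2696…
Balance at month 18: C$212,564.2696… × (1 + 0.0115)^5 = C$225,071.0828…
Penalty: 18 × 1.75% × C$881,859.00 = C$277,785.59…
Final settlement = outstanding balance + penalty = C$225,071.0828… + C$277,785.59… = C$502,856.67

C$502,856.67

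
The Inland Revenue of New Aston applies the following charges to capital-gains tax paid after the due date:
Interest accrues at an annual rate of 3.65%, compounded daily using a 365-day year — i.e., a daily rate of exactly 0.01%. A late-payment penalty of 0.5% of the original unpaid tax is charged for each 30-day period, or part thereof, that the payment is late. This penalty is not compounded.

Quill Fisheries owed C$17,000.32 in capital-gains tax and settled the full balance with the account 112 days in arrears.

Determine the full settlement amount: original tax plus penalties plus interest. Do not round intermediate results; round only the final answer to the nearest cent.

C$17,531.79

Penalty periods: ⌈112/30⌉ = 4; penalty = 4 × 0.5% × C$17,000.32 = C$340.01…
Interest: C$17,000.32 × ((1 + 0.0001)^112 − 1) = C$17,000.32 × 0.01126239… = C$191.4642…
Total = C$17,000.32 + C$340.0064 + C$191.4642… = C$17,531.79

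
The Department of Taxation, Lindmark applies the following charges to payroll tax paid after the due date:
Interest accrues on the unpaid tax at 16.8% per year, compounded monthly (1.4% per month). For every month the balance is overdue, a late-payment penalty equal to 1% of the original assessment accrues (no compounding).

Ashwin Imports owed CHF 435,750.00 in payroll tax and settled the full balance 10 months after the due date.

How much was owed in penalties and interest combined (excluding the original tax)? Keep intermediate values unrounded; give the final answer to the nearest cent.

CHF 108,570.37

Late-payment penalty: 10 × 1% × CHF 435,750.00 = CHF 43,575.00
Interest: CHF 435,750.00 × ((1 + 0.014)^10 − 1) = CHF 435,750.00 × 0.1491575… = CHF 64,995.3739…
Penalties + interest = CHF 43,575.0000 + CHF 64,995.3739… = CHF 108,570.37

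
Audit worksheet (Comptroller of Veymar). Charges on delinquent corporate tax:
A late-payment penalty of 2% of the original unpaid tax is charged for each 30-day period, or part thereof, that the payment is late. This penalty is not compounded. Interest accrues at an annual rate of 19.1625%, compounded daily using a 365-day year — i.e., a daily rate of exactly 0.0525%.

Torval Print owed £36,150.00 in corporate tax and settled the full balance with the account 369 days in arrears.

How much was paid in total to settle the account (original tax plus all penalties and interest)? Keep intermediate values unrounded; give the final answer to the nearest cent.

Penalty periods: ⌈369/30⌉ = 13; penalty = 13 × 2% × £36,150.00 = £9,399.00
Interest: £36,150.00 × ((1 + 0.000525)^369 − 1) = £36,150.00 × 0.21370075… = £7,725.2822…
Total = £36,150.00 + £9,399.0000 + £7,725.2822… = £53,274.28

£53,274.28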